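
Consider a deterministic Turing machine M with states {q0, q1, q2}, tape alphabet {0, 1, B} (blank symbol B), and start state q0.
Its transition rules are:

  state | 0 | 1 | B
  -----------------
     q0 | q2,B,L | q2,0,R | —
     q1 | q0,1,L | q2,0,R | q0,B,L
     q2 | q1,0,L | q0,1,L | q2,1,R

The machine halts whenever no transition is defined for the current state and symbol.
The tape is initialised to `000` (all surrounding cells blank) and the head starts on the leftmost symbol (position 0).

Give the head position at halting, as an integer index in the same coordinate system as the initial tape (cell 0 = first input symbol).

-3

q0 | BBB[0]00   read 0 → write B, move L, go to q2
q2 | BB[B]B00   read B → write 1, move R, go to q2
q2 | BB1[B]00   read B → write 1, move R, go to q2
q2 | BB11[0]0   read 0 → write 0, move L, go to q1
q1 | BB1[1]00   read 1 → write 0, move R, go to q2
q2 | BB10[0]0   read 0 → write 0, move L, go to q1
q1 | BB1[0]00   read 0 → write 1, move L, go to q0
q0 | BB[1]100   read 1 → write 0, move R, go to q2
q2 | BB0[1]00   read 1 → write 1, move L, go to q0
q0 | BB[0]100   read 0 → write B, move L, go to q2
q2 | B[B]B100   read B → write 1, move R, go to q2
q2 | B1[B]100   read B → write 1, move R, go to q2
q2 | B11[1]00   read 1 → write 1, move L, go to q0
q0 | B1[1]100   read 1 → write 0, move R, go to q2
q2 | B10[1]00   read 1 → write 1, move L, go to q0
q0 | B1[0]100   read 0 → write B, move L, go to q2
q2 | B[1]B100   read 1 → write 1, move L, go to q0
q0 | [B]1B100
At halt the head is at cell -3.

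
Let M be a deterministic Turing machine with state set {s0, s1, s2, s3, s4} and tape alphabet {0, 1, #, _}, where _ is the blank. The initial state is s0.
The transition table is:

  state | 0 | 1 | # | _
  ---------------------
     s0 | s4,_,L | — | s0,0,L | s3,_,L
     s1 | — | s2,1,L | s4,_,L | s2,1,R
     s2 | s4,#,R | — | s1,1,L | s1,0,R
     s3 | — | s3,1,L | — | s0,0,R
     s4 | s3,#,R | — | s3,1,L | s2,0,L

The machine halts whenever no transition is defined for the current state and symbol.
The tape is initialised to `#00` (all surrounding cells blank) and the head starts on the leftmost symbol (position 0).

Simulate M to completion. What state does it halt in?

s3

s0 | __[#]00   read # → write 0, move L, go to s0
s0 | _[_]000   read _ → write _, move L, go to s3
s3 | [_]_000   read _ → write 0, move R, go to s0
s0 | 0[_]000   read _ → write _, move L, go to s3
s3 | [0]_000
No transition is defined for (s3, 0); M halts in state s3.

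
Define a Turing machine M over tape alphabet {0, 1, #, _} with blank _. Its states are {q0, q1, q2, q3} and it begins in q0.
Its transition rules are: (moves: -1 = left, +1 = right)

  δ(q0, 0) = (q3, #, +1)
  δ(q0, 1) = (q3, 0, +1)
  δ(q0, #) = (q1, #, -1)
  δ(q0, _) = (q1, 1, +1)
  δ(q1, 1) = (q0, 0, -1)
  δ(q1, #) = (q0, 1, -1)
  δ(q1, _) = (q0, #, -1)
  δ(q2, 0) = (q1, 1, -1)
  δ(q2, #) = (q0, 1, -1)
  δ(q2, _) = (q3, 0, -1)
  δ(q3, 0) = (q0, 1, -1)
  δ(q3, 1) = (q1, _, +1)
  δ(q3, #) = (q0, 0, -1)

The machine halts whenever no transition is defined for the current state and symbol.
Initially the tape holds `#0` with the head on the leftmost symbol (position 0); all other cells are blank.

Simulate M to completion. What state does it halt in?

state=q0 head=0 tape=__[#]0   (q0,#)→(q1,#,-1)
state=q1 head=-1 tape=_[_]#0   (q1,_)→(q0,#,-1)
state=q0 head=-2 tape=[_]##0   (q0,_)→(q1,1,+1)
state=q1 head=-1 tape=1[#]#0   (q1,#)→(q0,1,-1)
state=q0 head=-2 tape=[1]1#0   (q0,1)→(q3,0,+1)
state=q3 head=-1 tape=0[1]#0   (q3,1)→(q1,_,+1)
state=q1 head=0 tape=0_[#]0   (q1,#)→(q0,1,-1)
state=q0 head=-1 tape=0[_]10   (q0,_)→(q1,1,+1)
state=q1 head=0 tape=01[1]0   (q1,1)→(q0,0,-1)
state=q0 head=-1 tape=0[1]00   (q0,1)→(q3,0,+1)
state=q3 head=0 tape=00[0]0   (q3,0)→(q0,1,-1)
state=q0 head=-1 tape=0[0]10   (q0,0)→(q3,#,+1)
state=q3 head=0 tape=0#[1]0   (q3,1)→(q1,_,+1)
state=q1 head=1 tape=0#_[0]
No transition is defined for (q1, 0); M halts in state q1.

q1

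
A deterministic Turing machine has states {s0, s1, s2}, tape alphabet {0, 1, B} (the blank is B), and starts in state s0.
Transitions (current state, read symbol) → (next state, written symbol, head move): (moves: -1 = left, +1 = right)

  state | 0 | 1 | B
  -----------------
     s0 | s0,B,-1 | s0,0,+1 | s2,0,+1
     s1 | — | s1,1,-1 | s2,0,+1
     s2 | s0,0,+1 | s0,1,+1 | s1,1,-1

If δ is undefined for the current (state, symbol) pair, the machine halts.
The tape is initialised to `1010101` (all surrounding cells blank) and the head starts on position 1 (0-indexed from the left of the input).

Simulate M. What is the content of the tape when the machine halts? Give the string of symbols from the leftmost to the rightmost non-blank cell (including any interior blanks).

state=s0 head=1 tape=1[0]10101BB   (s0,0)→(s0,B,-1)
state=s0 head=0 tape=[1]B10101BB   (s0,1)→(s0,0,+1)
state=s0 head=1 tape=0[B]10101BB   (s0,B)→(s2,0,+1)
state=s2 head=2 tape=00[1]0101BB   (s2,1)→(s0,1,+1)
state=s0 head=3 tape=001[0]101BB   (s0,0)→(s0,B,-1)
state=s0 head=2 tape=00[1]B101BB   (s0,1)→(s0,0,+1)
state=s0 head=3 tape=000[B]101BB   (s0,B)→(s2,0,+1)
state=s2 head=4 tape=0000[1]01BB   (s2,1)→(s0,1,+1)
state=s0 head=5 tape=00001[0]1BB   (s0,0)→(s0,B,-1)
state=s0 head=4 tape=0000[1]B1BB   (s0,1)→(s0,0,+1)
state=s0 head=5 tape=00000[B]1BB   (s0,B)→(s2,0,+1)
state=s2 head=6 tape=000000[1]BB   (s2,1)→(s0,1,+1)
state=s0 head=7 tape=0000001[B]B   (s0,B)→(s2,0,+1)
state=s2 head=8 tape=00000010[B]   (s2,B)→(s1,1,-1)
state=s1 head=7 tape=0000001[0]1
The non-blank tape span at halt is 000000101.

000000101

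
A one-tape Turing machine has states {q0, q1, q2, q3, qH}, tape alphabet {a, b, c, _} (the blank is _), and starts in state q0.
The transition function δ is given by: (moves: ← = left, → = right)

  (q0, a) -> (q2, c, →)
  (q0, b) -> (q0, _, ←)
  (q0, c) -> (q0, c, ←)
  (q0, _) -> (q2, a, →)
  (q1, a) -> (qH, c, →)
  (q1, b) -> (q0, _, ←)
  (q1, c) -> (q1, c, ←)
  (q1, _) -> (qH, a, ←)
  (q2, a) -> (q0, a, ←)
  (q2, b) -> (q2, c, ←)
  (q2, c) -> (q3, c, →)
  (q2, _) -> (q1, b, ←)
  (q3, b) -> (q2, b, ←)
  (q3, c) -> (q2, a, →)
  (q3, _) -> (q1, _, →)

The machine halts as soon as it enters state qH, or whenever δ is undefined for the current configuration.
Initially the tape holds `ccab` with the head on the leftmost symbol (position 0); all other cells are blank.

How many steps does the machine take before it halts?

state=q0 head=0 tape=__[c]cab   (q0,c)→(q0,c,←)
state=q0 head=-1 tape=_[_]ccab   (q0,_)→(q2,a,→)
state=q2 head=0 tape=_a[c]cab   (q2,c)→(q3,c,→)
state=q3 head=1 tape=_ac[c]ab   (q3,c)→(q2,a,→)
state=q2 head=2 tape=_aca[a]b   (q2,a)→(q0,a,←)
state=q0 head=1 tape=_ac[a]ab   (q0,a)→(q2,c,→)
state=q2 head=2 tape=_acc[a]b   (q2,a)→(q0,a,←)
state=q0 head=1 tape=_ac[c]ab   (q0,c)→(q0,c,←)
state=q0 head=0 tape=_a[c]cab   (q0,c)→(q0,c,←)
state=q0 head=-1 tape=_[a]ccab   (q0,a)→(q2,c,→)
state=q2 head=0 tape=_c[c]cab   (q2,c)→(q3,c,→)
state=q3 head=1 tape=_cc[c]ab   (q3,c)→(q2,a,→)
state=q2 head=2 tape=_cca[a]b   (q2,a)→(q0,a,←)
state=q0 head=1 tape=_cc[a]ab   (q0,a)→(q2,c,→)
state=q2 head=2 tape=_ccc[a]b   (q2,a)→(q0,a,←)
state=q0 head=1 tape=_cc[c]ab   (q0,c)→(q0,c,←)
state=q0 head=0 tape=_c[c]cab   (q0,c)→(q0,c,←)
state=q0 head=-1 tape=_[c]ccab   (q0,c)→(q0,c,←)
state=q0 head=-2 tape=[_]cccab   (q0,_)→(q2,a,→)
state=q2 head=-1 tape=a[c]ccab   (q2,c)→(q3,c,→)
state=q3 head=0 tape=ac[c]cab   (q3,c)→(q2,a,→)
state=q2 head=1 tape=aca[c]ab   (q2,c)→(q3,c,→)
state=q3 head=2 tape=acac[a]b
M halts after 22 transitions.

22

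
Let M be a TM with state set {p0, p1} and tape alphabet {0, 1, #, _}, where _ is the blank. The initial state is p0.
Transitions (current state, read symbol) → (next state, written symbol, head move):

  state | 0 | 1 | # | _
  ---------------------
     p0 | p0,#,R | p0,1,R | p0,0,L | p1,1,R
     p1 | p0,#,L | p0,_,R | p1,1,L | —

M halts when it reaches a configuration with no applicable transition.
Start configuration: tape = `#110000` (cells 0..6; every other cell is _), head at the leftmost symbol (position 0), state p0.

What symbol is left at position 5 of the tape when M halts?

state=p0 head=0 tape=_[#]110000__   (p0,#)→(p0,0,L)
state=p0 head=-1 tape=[_]0110000__   (p0,_)→(p1,1,R)
state=p1 head=0 tape=1[0]110000__   (p1,0)→(p0,#,L)
state=p0 head=-1 tape=[1]#110000__   (p0,1)→(p0,1,R)
state=p0 head=0 tape=1[#]110000__   (p0,#)→(p0,0,L)
state=p0 head=-1 tape=[1]0110000__   (p0,1)→(p0,1,R)
state=p0 head=0 tape=1[0]110000__   (p0,0)→(p0,#,R)
state=p0 head=1 tape=1#[1]10000__   (p0,1)→(p0,1,R)
state=p0 head=2 tape=1#1[1]0000__   (p0,1)→(p0,1,R)
state=p0 head=3 tape=1#11[0]000__   (p0,0)→(p0,#,R)
state=p0 head=4 tape=1#11#[0]00__   (p0,0)→(p0,#,R)
state=p0 head=5 tape=1#11##[0]0__   (p0,0)→(p0,#,R)
state=p0 head=6 tape=1#11###[0]__   (p0,0)→(p0,#,R)
state=p0 head=7 tape=1#11####[_]_   (p0,_)→(p1,1,R)
state=p1 head=8 tape=1#11####1[_]
Cell 5 holds # when M halts.

#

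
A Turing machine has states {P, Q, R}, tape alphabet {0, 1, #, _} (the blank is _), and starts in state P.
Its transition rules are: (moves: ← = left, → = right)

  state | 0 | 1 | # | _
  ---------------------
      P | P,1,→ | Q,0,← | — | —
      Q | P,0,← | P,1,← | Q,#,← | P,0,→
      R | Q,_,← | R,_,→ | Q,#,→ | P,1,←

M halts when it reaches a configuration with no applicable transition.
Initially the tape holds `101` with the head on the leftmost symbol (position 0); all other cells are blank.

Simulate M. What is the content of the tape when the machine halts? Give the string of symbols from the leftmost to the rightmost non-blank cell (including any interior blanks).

0010

P | __[1]01   read 1 → write 0, move ←, go to Q
Q | _[_]001   read _ → write 0, move →, go to P
P | _0[0]01   read 0 → write 1, move →, go to P
P | _01[0]1   read 0 → write 1, move →, go to P
P | _011[1]   read 1 → write 0, move ←, go to Q
Q | _01[1]0   read 1 → write 1, move ←, go to P
P | _0[1]10   read 1 → write 0, move ←, go to Q
Q | _[0]010   read 0 → write 0, move ←, go to P
P | [_]0010
The non-blank tape span at halt is 0010.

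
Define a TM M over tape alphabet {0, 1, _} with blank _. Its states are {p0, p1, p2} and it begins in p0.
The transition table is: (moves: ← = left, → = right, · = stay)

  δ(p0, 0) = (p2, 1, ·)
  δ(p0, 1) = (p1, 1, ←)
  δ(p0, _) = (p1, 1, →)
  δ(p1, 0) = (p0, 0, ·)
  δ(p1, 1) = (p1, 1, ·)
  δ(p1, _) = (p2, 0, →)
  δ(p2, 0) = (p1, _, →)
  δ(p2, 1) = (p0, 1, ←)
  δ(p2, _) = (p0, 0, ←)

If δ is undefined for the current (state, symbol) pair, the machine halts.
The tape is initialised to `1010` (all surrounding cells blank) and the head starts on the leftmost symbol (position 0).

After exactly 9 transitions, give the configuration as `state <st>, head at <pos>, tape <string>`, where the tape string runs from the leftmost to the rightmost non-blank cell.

p0 | __[1]010   read 1 → write 1, move ←, go to p1
p1 | _[_]1010   read _ → write 0, move →, go to p2
p2 | _0[1]010   read 1 → write 1, move ←, go to p0
p0 | _[0]1010   read 0 → write 1, move ·, go to p2
p2 | _[1]1010   read 1 → write 1, move ←, go to p0
p0 | [_]11010   read _ → write 1, move →, go to p1
p1 | 1[1]1010   read 1 → write 1, move ·, go to p1
p1 | 1[1]1010   read 1 → write 1, move ·, go to p1
p1 | 1[1]1010   read 1 → write 1, move ·, go to p1
p1 | 1[1]1010
After 9 steps: state p1, head at -1, tape 111010.

state p1, head at -1, tape 111010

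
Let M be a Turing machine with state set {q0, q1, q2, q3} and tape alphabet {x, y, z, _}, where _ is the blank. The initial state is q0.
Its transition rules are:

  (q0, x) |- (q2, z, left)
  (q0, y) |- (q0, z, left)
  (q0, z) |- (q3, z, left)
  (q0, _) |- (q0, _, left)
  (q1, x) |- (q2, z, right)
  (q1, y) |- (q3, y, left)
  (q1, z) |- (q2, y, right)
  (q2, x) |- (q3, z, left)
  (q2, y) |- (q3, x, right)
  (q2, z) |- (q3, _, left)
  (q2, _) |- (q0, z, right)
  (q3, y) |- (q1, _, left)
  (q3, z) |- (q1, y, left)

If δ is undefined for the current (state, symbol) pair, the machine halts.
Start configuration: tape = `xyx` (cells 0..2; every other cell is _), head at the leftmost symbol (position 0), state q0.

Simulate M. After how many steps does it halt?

4

q0 | __[x]yx   read x → write z, move left, go to q2
q2 | _[_]zyx   read _ → write z, move right, go to q0
q0 | _z[z]yx   read z → write z, move left, go to q3
q3 | _[z]zyx   read z → write y, move left, go to q1
q1 | [_]yzyx
M halts after 4 transitions.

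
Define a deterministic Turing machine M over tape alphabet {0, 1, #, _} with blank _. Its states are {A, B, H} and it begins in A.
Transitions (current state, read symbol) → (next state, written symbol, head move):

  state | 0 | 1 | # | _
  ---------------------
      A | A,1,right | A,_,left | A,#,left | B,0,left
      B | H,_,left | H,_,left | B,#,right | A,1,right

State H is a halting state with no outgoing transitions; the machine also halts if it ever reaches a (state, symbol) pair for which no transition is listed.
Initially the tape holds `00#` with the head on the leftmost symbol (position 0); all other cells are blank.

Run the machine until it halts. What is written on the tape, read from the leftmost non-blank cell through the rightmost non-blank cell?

1_0_#

A | __[0]0#   read 0 → write 1, move right, go to A
A | __1[0]#   read 0 → write 1, move right, go to A
A | __11[#]   read # → write #, move left, go to A
A | __1[1]#   read 1 → write _, move left, go to A
A | __[1]_#   read 1 → write _, move left, go to A
A | _[_]__#   read _ → write 0, move left, go to B
B | [_]0__#   read _ → write 1, move right, go to A
A | 1[0]__#   read 0 → write 1, move right, go to A
A | 11[_]_#   read _ → write 0, move left, go to B
B | 1[1]0_#   read 1 → write _, move left, go to H
H | [1]_0_#
The non-blank tape span at halt is 1_0_#.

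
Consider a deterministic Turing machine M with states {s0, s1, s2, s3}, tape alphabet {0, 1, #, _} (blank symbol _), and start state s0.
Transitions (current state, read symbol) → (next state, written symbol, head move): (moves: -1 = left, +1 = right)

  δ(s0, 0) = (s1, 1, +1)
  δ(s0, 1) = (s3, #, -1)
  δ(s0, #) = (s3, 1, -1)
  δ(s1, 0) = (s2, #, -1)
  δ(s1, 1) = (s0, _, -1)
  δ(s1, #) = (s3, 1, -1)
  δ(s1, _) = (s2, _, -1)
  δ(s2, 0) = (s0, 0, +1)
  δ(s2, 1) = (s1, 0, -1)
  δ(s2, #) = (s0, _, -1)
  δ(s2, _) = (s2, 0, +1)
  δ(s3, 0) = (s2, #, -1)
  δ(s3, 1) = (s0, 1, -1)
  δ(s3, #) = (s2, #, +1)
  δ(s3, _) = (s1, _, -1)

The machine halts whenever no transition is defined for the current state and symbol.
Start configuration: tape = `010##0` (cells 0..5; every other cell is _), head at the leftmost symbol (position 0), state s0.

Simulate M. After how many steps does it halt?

25

state=s0 head=0 tape=______[0]10##0   (s0,0)→(s1,1,+1)
state=s1 head=1 tape=______1[1]0##0   (s1,1)→(s0,_,-1)
state=s0 head=0 tape=______[1]_0##0   (s0,1)→(s3,#,-1)
state=s3 head=-1 tape=_____[_]#_0##0   (s3,_)→(s1,_,-1)
state=s1 head=-2 tape=____[_]_#_0##0   (s1,_)→(s2,_,-1)
state=s2 head=-3 tape=___[_]__#_0##0   (s2,_)→(s2,0,+1)
state=s2 head=-2 tape=___0[_]_#_0##0   (s2,_)→(s2,0,+1)
state=s2 head=-1 tape=___00[_]#_0##0   (s2,_)→(s2,0,+1)
state=s2 head=0 tape=___000[#]_0##0   (s2,#)→(s0,_,-1)
state=s0 head=-1 tape=___00[0]__0##0   (s0,0)→(s1,1,+1)
state=s1 head=0 tape=___001[_]_0##0   (s1,_)→(s2,_,-1)
state=s2 head=-1 tape=___00[1]__0##0   (s2,1)→(s1,0,-1)
state=s1 head=-2 tape=___0[0]0__0##0   (s1,0)→(s2,#,-1)
state=s2 head=-3 tape=___[0]#0__0##0   (s2,0)→(s0,0,+1)
state=s0 head=-2 tape=___0[#]0__0##0   (s0,#)→(s3,1,-1)
state=s3 head=-3 tape=___[0]10__0##0   (s3,0)→(s2,#,-1)
state=s2 head=-4 tape=__[_]#10__0##0   (s2,_)→(s2,0,+1)
state=s2 head=-3 tape=__0[#]10__0##0   (s2,#)→(s0,_,-1)
state=s0 head=-4 tape=__[0]_10__0##0   (s0,0)→(s1,1,+1)
state=s1 head=-3 tape=__1[_]10__0##0   (s1,_)→(s2,_,-1)
state=s2 head=-4 tape=__[1]_10__0##0   (s2,1)→(s1,0,-1)
state=s1 head=-5 tape=_[_]0_10__0##0   (s1,_)→(s2,_,-1)
state=s2 head=-6 tape=[_]_0_10__0##0   (s2,_)→(s2,0,+1)
state=s2 head=-5 tape=0[_]0_10__0##0   (s2,_)→(s2,0,+1)
state=s2 head=-4 tape=00[0]_10__0##0   (s2,0)→(s0,0,+1)
state=s0 head=-3 tape=000[_]10__0##0
M halts after 25 transitions.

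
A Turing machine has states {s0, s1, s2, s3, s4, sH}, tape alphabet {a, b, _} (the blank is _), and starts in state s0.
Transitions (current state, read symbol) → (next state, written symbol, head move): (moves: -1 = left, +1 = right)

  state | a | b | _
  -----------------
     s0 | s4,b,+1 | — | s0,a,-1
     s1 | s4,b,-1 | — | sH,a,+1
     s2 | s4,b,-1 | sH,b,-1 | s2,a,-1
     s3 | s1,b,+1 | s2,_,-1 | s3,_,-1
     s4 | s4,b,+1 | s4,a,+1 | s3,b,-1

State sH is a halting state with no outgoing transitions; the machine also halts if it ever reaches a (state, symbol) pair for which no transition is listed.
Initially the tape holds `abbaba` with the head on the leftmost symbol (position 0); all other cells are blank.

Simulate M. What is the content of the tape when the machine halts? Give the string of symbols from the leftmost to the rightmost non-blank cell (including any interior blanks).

baaabbb

s0 | [a]bbaba_   read a → write b, move +1, go to s4
s4 | b[b]baba_   read b → write a, move +1, go to s4
s4 | ba[b]aba_   read b → write a, move +1, go to s4
s4 | baa[a]ba_   read a → write b, move +1, go to s4
s4 | baab[b]a_   read b → write a, move +1, go to s4
s4 | baaba[a]_   read a → write b, move +1, go to s4
s4 | baabab[_]   read _ → write b, move -1, go to s3
s3 | baaba[b]b   read b → write _, move -1, go to s2
s2 | baab[a]_b   read a → write b, move -1, go to s4
s4 | baa[b]b_b   read b → write a, move +1, go to s4
s4 | baaa[b]_b   read b → write a, move +1, go to s4
s4 | baaaa[_]b   read _ → write b, move -1, go to s3
s3 | baaa[a]bb   read a → write b, move +1, go to s1
s1 | baaab[b]b
The non-blank tape span at halt is baaabbb.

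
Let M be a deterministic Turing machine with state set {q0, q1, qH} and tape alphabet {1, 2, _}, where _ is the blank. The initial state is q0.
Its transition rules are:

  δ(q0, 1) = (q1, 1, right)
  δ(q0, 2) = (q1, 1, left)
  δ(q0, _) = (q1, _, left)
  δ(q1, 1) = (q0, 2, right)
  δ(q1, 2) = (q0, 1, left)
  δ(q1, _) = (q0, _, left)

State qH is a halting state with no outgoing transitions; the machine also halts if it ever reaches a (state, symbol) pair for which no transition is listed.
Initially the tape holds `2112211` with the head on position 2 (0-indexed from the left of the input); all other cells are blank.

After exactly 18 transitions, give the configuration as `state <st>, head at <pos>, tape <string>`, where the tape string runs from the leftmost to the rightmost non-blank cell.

state=q0 head=2 tape=21[1]2211_   (q0,1)→(q1,1,right)
state=q1 head=3 tape=211[2]211_   (q1,2)→(q0,1,left)
state=q0 head=2 tape=21[1]1211_   (q0,1)→(q1,1,right)
state=q1 head=3 tape=211[1]211_   (q1,1)→(q0,2,right)
state=q0 head=4 tape=2112[2]11_   (q0,2)→(q1,1,left)
state=q1 head=3 tape=211[2]111_   (q1,2)→(q0,1,left)
state=q0 head=2 tape=21[1]1111_   (q0,1)→(q1,1,right)
state=q1 head=3 tape=211[1]111_   (q1,1)→(q0,2,right)
state=q0 head=4 tape=2112[1]11_   (q0,1)→(q1,1,right)
state=q1 head=5 tape=21121[1]1_   (q1,1)→(q0,2,right)
state=q0 head=6 tape=211212[1]_   (q0,1)→(q1,1,right)
state=q1 head=7 tape=2112121[_]   (q1,_)→(q0,_,left)
state=q0 head=6 tape=211212[1]_   (q0,1)→(q1,1,right)
state=q1 head=7 tape=2112121[_]   (q1,_)→(q0,_,left)
state=q0 head=6 tape=211212[1]_   (q0,1)→(q1,1,right)
state=q1 head=7 tape=2112121[_]   (q1,_)→(q0,_,left)
state=q0 head=6 tape=211212[1]_   (q0,1)→(q1,1,right)
state=q1 head=7 tape=2112121[_]   (q1,_)→(q0,_,left)
state=q0 head=6 tape=211212[1]_
After 18 steps: state q0, head at 6, tape 2112121.

state q0, head at 6, tape 2112121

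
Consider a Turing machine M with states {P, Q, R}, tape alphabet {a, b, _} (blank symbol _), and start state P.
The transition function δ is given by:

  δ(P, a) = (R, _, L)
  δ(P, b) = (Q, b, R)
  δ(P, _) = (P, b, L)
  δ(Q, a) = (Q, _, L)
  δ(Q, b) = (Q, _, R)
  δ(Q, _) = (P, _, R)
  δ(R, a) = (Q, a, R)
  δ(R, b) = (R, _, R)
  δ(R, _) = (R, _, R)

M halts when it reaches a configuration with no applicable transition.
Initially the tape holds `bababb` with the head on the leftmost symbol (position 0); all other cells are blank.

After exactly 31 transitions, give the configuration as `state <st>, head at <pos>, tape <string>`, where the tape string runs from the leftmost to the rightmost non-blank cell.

state P, head at 11, tape b

P | [b]ababb______   read b → write b, move R, go to Q
Q | b[a]babb______   read a → write _, move L, go to Q
Q | [b]_babb______   read b → write _, move R, go to Q
Q | _[_]babb______   read _ → write _, move R, go to P
P | __[b]abb______   read b → write b, move R, go to Q
Q | __b[a]bb______   read a → write _, move L, go to Q
Q | __[b]_bb______   read b → write _, move R, go to Q
Q | ___[_]bb______   read _ → write _, move R, go to P
P | ____[b]b______   read b → write b, move R, go to Q
Q | ____b[b]______   read b → write _, move R, go to Q
Q | ____b_[_]_____   read _ → write _, move R, go to P
P | ____b__[_]____   read _ → write b, move L, go to P
P | ____b_[_]b____   read _ → write b, move L, go to P
P | ____b[_]bb____   read _ → write b, move L, go to P
P | ____[b]bbb____   read b → write b, move R, go to Q
Q | ____b[b]bb____   read b → write _, move R, go to Q
Q | ____b_[b]b____   read b → write _, move R, go to Q
Q | ____b__[b]____   read b → write _, move R, go to Q
Q | ____b___[_]___   read _ → write _, move R, go to P
P | ____b____[_]__   read _ → write b, move L, go to P
P | ____b___[_]b__   read _ → write b, move L, go to P
P | ____b__[_]bb__   read _ → write b, move L, go to P
P | ____b_[_]bbb__   read _ → write b, move L, go to P
P | ____b[_]bbbb__   read _ → write b, move L, go to P
P | ____[b]bbbbb__   read b → write b, move R, go to Q
Q | ____b[b]bbbb__   read b → write _, move R, go to Q
Q | ____b_[b]bbb__   read b → write _, move R, go to Q
Q | ____b__[b]bb__   read b → write _, move R, go to Q
Q | ____b___[b]b__   read b → write _, move R, go to Q
Q | ____b____[b]__   read b → write _, move R, go to Q
Q | ____b_____[_]_   read _ → write _, move R, go to P
P | ____b______[_]
After 31 steps: state P, head at 11, tape b.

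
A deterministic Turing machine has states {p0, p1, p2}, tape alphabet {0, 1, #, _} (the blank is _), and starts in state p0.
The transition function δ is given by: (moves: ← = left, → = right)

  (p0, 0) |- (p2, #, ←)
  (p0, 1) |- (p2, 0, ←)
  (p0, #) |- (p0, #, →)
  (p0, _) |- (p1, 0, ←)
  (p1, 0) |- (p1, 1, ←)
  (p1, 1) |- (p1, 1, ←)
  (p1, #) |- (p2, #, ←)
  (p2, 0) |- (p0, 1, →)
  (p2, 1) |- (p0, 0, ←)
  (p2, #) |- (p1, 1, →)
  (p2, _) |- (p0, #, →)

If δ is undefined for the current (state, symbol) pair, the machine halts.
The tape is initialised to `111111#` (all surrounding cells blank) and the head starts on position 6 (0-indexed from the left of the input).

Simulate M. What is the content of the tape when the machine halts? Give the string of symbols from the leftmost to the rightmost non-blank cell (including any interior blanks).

00#00000#0

state=p0 head=6 tape=___111111[#]_   (p0,#)→(p0,#,→)
state=p0 head=7 tape=___111111#[_]   (p0,_)→(p1,0,←)
state=p1 head=6 tape=___111111[#]0   (p1,#)→(p2,#,←)
state=p2 head=5 tape=___11111[1]#0   (p2,1)→(p0,0,←)
state=p0 head=4 tape=___1111[1]0#0   (p0,1)→(p2,0,←)
state=p2 head=3 tape=___111[1]00#0   (p2,1)→(p0,0,←)
state=p0 head=2 tape=___11[1]000#0   (p0,1)→(p2,0,←)
state=p2 head=1 tape=___1[1]0000#0   (p2,1)→(p0,0,←)
state=p0 head=0 tape=___[1]00000#0   (p0,1)→(p2,0,←)
state=p2 head=-1 tape=__[_]000000#0   (p2,_)→(p0,#,→)
state=p0 head=0 tape=__#[0]00000#0   (p0,0)→(p2,#,←)
state=p2 head=-1 tape=__[#]#00000#0   (p2,#)→(p1,1,→)
state=p1 head=0 tape=__1[#]00000#0   (p1,#)→(p2,#,←)
state=p2 head=-1 tape=__[1]#00000#0   (p2,1)→(p0,0,←)
state=p0 head=-2 tape=_[_]0#00000#0   (p0,_)→(p1,0,←)
state=p1 head=-3 tape=[_]00#00000#0
The non-blank tape span at halt is 00#00000#0.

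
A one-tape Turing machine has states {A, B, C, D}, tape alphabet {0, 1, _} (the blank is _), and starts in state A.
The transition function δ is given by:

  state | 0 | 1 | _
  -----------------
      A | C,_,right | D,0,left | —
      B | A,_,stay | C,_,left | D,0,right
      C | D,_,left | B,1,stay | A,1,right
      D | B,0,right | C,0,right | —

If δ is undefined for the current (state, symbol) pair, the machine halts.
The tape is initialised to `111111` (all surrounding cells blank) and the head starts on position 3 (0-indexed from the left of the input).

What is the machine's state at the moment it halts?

state=A head=3 tape=111[1]11   (A,1)→(D,0,left)
state=D head=2 tape=11[1]011   (D,1)→(C,0,right)
state=C head=3 tape=110[0]11   (C,0)→(D,_,left)
state=D head=2 tape=11[0]_11   (D,0)→(B,0,right)
state=B head=3 tape=110[_]11   (B,_)→(D,0,right)
state=D head=4 tape=1100[1]1   (D,1)→(C,0,right)
state=C head=5 tape=11000[1]   (C,1)→(B,1,stay)
state=B head=5 tape=11000[1]   (B,1)→(C,_,left)
state=C head=4 tape=1100[0]_   (C,0)→(D,_,left)
state=D head=3 tape=110[0]__   (D,0)→(B,0,right)
state=B head=4 tape=1100[_]_   (B,_)→(D,0,right)
state=D head=5 tape=11000[_]
No transition is defined for (D, _); M halts in state D.

D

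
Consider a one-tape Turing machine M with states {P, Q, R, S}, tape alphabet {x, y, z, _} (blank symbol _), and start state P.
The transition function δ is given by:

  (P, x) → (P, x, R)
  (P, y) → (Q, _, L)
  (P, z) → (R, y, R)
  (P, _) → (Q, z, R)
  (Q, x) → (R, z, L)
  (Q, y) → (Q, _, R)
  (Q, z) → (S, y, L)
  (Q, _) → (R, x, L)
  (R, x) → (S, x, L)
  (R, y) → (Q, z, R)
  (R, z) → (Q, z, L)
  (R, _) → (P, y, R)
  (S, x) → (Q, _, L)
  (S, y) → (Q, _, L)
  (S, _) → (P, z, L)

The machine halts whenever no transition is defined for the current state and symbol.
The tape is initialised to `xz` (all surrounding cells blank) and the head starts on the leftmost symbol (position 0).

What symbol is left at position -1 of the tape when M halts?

y

P | _[x]z___   read x → write x, move R, go to P
P | _x[z]___   read z → write y, move R, go to R
R | _xy[_]__   read _ → write y, move R, go to P
P | _xyy[_]_   read _ → write z, move R, go to Q
Q | _xyyz[_]   read _ → write x, move L, go to R
R | _xyy[z]x   read z → write z, move L, go to Q
Q | _xy[y]zx   read y → write _, move R, go to Q
Q | _xy_[z]x   read z → write y, move L, go to S
S | _xy[_]yx   read _ → write z, move L, go to P
P | _x[y]zyx   read y → write _, move L, go to Q
Q | _[x]_zyx   read x → write z, move L, go to R
R | [_]z_zyx   read _ → write y, move R, go to P
P | y[z]_zyx   read z → write y, move R, go to R
R | yy[_]zyx   read _ → write y, move R, go to P
P | yyy[z]yx   read z → write y, move R, go to R
R | yyyy[y]x   read y → write z, move R, go to Q
Q | yyyyz[x]   read x → write z, move L, go to R
R | yyyy[z]z   read z → write z, move L, go to Q
Q | yyy[y]zz   read y → write _, move R, go to Q
Q | yyy_[z]z   read z → write y, move L, go to S
S | yyy[_]yz   read _ → write z, move L, go to P
P | yy[y]zyz   read y → write _, move L, go to Q
Q | y[y]_zyz   read y → write _, move R, go to Q
Q | y_[_]zyz   read _ → write x, move L, go to R
R | y[_]xzyz   read _ → write y, move R, go to P
P | yy[x]zyz   read x → write x, move R, go to P
P | yyx[z]yz   read z → write y, move R, go to R
R | yyxy[y]z   read y → write z, move R, go to Q
Q | yyxyz[z]   read z → write y, move L, go to S
S | yyxy[z]y
Cell -1 holds y when M halts.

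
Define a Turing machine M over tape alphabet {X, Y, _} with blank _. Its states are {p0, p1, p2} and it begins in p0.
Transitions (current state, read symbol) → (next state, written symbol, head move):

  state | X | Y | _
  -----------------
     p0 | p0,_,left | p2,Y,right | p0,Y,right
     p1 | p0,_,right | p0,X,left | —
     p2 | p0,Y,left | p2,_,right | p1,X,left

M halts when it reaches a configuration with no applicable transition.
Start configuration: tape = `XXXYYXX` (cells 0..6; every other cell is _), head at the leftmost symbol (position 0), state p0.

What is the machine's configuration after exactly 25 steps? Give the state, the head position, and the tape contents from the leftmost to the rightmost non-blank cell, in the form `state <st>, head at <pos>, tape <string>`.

p0 | _[X]XXYYXX_   read X → write _, move left, go to p0
p0 | [_]_XXYYXX_   read _ → write Y, move right, go to p0
p0 | Y[_]XXYYXX_   read _ → write Y, move right, go to p0
p0 | YY[X]XYYXX_   read X → write _, move left, go to p0
p0 | Y[Y]_XYYXX_   read Y → write Y, move right, go to p2
p2 | YY[_]XYYXX_   read _ → write X, move left, go to p1
p1 | Y[Y]XXYYXX_   read Y → write X, move left, go to p0
p0 | [Y]XXXYYXX_   read Y → write Y, move right, go to p2
p2 | Y[X]XXYYXX_   read X → write Y, move left, go to p0
p0 | [Y]YXXYYXX_   read Y → write Y, move right, go to p2
p2 | Y[Y]XXYYXX_   read Y → write _, move right, go to p2
p2 | Y_[X]XYYXX_   read X → write Y, move left, go to p0
p0 | Y[_]YXYYXX_   read _ → write Y, move right, go to p0
p0 | YY[Y]XYYXX_   read Y → write Y, move right, go to p2
p2 | YYY[X]YYXX_   read X → write Y, move left, go to p0
p0 | YY[Y]YYYXX_   read Y → write Y, move right, go to p2
p2 | YYY[Y]YYXX_   read Y → write _, move right, go to p2
p2 | YYY_[Y]YXX_   read Y → write _, move right, go to p2
p2 | YYY__[Y]XX_   read Y → write _, move right, go to p2
p2 | YYY___[X]X_   read X → write Y, move left, go to p0
p0 | YYY__[_]YX_   read _ → write Y, move right, go to p0
p0 | YYY__Y[Y]X_   read Y → write Y, move right, go to p2
p2 | YYY__YY[X]_   read X → write Y, move left, go to p0
p0 | YYY__Y[Y]Y_   read Y → write Y, move right, go to p2
p2 | YYY__YY[Y]_   read Y → write _, move right, go to p2
p2 | YYY__YY_[_]
After 25 steps: state p2, head at 7, tape YYY__YY.

state p2, head at 7, tape YYY__YY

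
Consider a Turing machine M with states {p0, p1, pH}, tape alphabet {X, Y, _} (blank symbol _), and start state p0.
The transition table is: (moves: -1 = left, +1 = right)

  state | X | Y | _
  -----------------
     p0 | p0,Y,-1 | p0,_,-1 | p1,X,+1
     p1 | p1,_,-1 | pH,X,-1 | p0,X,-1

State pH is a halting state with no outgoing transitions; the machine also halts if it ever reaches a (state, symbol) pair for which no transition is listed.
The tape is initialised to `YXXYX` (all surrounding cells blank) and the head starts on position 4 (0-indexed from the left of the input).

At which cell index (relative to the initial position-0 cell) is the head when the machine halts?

-2

state=p0 head=4 tape=__YXXY[X]   (p0,X)→(p0,Y,-1)
state=p0 head=3 tape=__YXX[Y]Y   (p0,Y)→(p0,_,-1)
state=p0 head=2 tape=__YX[X]_Y   (p0,X)→(p0,Y,-1)
state=p0 head=1 tape=__Y[X]Y_Y   (p0,X)→(p0,Y,-1)
state=p0 head=0 tape=__[Y]YY_Y   (p0,Y)→(p0,_,-1)
state=p0 head=-1 tape=_[_]_YY_Y   (p0,_)→(p1,X,+1)
state=p1 head=0 tape=_X[_]YY_Y   (p1,_)→(p0,X,-1)
state=p0 head=-1 tape=_[X]XYY_Y   (p0,X)→(p0,Y,-1)
state=p0 head=-2 tape=[_]YXYY_Y   (p0,_)→(p1,X,+1)
state=p1 head=-1 tape=X[Y]XYY_Y   (p1,Y)→(pH,X,-1)
state=pH head=-2 tape=[X]XXYY_Y
At halt the head is at cell -2.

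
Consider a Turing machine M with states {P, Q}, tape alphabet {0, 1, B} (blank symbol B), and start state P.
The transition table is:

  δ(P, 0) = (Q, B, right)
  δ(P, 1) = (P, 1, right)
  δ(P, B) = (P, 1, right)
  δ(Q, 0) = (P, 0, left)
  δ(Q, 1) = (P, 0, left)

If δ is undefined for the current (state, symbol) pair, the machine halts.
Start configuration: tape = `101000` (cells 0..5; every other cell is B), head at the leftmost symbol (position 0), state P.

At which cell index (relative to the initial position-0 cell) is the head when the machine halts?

6

state=P head=0 tape=[1]01000B   (P,1)→(P,1,right)
state=P head=1 tape=1[0]1000B   (P,0)→(Q,B,right)
state=Q head=2 tape=1B[1]000B   (Q,1)→(P,0,left)
state=P head=1 tape=1[B]0000B   (P,B)→(P,1,right)
state=P head=2 tape=11[0]000B   (P,0)→(Q,B,right)
state=Q head=3 tape=11B[0]00B   (Q,0)→(P,0,left)
state=P head=2 tape=11[B]000B   (P,B)→(P,1,right)
state=P head=3 tape=111[0]00B   (P,0)→(Q,B,right)
state=Q head=4 tape=111B[0]0B   (Q,0)→(P,0,left)
state=P head=3 tape=111[B]00B   (P,B)→(P,1,right)
state=P head=4 tape=1111[0]0B   (P,0)→(Q,B,right)
state=Q head=5 tape=1111B[0]B   (Q,0)→(P,0,left)
state=P head=4 tape=1111[B]0B   (P,B)→(P,1,right)
state=P head=5 tape=11111[0]B   (P,0)→(Q,B,right)
state=Q head=6 tape=11111B[B]
At halt the head is at cell 6.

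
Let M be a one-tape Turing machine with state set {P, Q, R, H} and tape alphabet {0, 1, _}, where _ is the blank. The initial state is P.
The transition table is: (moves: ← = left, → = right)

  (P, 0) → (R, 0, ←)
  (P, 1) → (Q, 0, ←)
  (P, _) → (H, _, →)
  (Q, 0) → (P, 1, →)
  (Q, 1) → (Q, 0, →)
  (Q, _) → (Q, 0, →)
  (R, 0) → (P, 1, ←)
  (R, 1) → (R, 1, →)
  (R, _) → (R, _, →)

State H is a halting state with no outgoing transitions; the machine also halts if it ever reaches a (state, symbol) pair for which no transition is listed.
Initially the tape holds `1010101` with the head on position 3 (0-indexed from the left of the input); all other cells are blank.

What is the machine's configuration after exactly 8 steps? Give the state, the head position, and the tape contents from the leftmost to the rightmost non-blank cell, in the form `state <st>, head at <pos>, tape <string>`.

state P, head at 1, tape 1111101

state=P head=3 tape=101[0]101   (P,0)→(R,0,←)
state=R head=2 tape=10[1]0101   (R,1)→(R,1,→)
state=R head=3 tape=101[0]101   (R,0)→(P,1,←)
state=P head=2 tape=10[1]1101   (P,1)→(Q,0,←)
state=Q head=1 tape=1[0]01101   (Q,0)→(P,1,→)
state=P head=2 tape=11[0]1101   (P,0)→(R,0,←)
state=R head=1 tape=1[1]01101   (R,1)→(R,1,→)
state=R head=2 tape=11[0]1101   (R,0)→(P,1,←)
state=P head=1 tape=1[1]11101
After 8 steps: state P, head at 1, tape 1111101.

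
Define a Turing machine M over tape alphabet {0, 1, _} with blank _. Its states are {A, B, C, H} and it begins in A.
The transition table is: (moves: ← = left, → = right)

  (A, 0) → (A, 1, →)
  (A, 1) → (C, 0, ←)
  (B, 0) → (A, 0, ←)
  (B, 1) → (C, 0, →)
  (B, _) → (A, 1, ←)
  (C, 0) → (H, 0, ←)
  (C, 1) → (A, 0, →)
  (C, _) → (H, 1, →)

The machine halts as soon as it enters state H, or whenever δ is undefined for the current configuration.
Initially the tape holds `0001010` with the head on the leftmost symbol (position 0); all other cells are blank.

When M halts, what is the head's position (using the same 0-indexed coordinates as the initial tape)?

7

state=A head=0 tape=[0]001010_   (A,0)→(A,1,→)
state=A head=1 tape=1[0]01010_   (A,0)→(A,1,→)
state=A head=2 tape=11[0]1010_   (A,0)→(A,1,→)
state=A head=3 tape=111[1]010_   (A,1)→(C,0,←)
state=C head=2 tape=11[1]0010_   (C,1)→(A,0,→)
state=A head=3 tape=110[0]010_   (A,0)→(A,1,→)
state=A head=4 tape=1101[0]10_   (A,0)→(A,1,→)
state=A head=5 tape=11011[1]0_   (A,1)→(C,0,←)
state=C head=4 tape=1101[1]00_   (C,1)→(A,0,→)
state=A head=5 tape=11010[0]0_   (A,0)→(A,1,→)
state=A head=6 tape=110101[0]_   (A,0)→(A,1,→)
state=A head=7 tape=1101011[_]
At halt the head is at cell 7.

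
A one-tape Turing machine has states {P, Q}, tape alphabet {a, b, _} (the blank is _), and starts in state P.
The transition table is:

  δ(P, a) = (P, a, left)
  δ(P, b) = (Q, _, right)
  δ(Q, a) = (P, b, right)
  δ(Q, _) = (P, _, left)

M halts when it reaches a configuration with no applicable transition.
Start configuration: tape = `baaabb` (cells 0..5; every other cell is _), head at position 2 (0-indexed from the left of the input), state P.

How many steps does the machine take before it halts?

P | ba[a]abb   read a → write a, move left, go to P
P | b[a]aabb   read a → write a, move left, go to P
P | [b]aaabb   read b → write _, move right, go to Q
Q | _[a]aabb   read a → write b, move right, go to P
P | _b[a]abb   read a → write a, move left, go to P
P | _[b]aabb   read b → write _, move right, go to Q
Q | __[a]abb   read a → write b, move right, go to P
P | __b[a]bb   read a → write a, move left, go to P
P | __[b]abb   read b → write _, move right, go to Q
Q | ___[a]bb   read a → write b, move right, go to P
P | ___b[b]b   read b → write _, move right, go to Q
Q | ___b_[b]
M halts after 11 transitions.

11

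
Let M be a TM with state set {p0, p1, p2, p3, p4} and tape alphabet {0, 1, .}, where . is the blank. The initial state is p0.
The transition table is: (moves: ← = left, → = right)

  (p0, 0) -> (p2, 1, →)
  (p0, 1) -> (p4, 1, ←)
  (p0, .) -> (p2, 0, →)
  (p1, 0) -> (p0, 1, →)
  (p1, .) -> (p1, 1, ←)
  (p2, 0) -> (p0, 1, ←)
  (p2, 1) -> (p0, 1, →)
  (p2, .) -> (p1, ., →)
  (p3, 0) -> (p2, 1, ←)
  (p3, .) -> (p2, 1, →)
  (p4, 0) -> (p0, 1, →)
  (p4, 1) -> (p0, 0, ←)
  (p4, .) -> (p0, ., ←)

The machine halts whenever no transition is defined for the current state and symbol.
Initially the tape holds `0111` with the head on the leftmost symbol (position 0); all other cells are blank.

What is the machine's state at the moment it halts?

state=p0 head=0 tape=..[0]111   (p0,0)→(p2,1,→)
state=p2 head=1 tape=..1[1]11   (p2,1)→(p0,1,→)
state=p0 head=2 tape=..11[1]1   (p0,1)→(p4,1,←)
state=p4 head=1 tape=..1[1]11   (p4,1)→(p0,0,←)
state=p0 head=0 tape=..[1]011   (p0,1)→(p4,1,←)
state=p4 head=-1 tape=.[.]1011   (p4,.)→(p0,.,←)
state=p0 head=-2 tape=[.].1011   (p0,.)→(p2,0,→)
state=p2 head=-1 tape=0[.]1011   (p2,.)→(p1,.,→)
state=p1 head=0 tape=0.[1]011
No transition is defined for (p1, 1); M halts in state p1.

p1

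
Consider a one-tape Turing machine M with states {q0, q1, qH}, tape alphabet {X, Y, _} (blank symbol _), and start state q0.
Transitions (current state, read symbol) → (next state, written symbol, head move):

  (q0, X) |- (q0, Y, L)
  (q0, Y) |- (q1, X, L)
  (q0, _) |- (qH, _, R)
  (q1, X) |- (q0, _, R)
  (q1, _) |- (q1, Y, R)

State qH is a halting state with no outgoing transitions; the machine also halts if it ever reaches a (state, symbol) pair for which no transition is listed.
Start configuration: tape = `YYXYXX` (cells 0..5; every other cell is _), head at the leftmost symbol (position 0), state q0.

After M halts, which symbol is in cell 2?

Y

q0 | _[Y]YXYXX   read Y → write X, move L, go to q1
q1 | [_]XYXYXX   read _ → write Y, move R, go to q1
q1 | Y[X]YXYXX   read X → write _, move R, go to q0
q0 | Y_[Y]XYXX   read Y → write X, move L, go to q1
q1 | Y[_]XXYXX   read _ → write Y, move R, go to q1
q1 | YY[X]XYXX   read X → write _, move R, go to q0
q0 | YY_[X]YXX   read X → write Y, move L, go to q0
q0 | YY[_]YYXX   read _ → write _, move R, go to qH
qH | YY_[Y]YXX
Cell 2 holds Y when M halts.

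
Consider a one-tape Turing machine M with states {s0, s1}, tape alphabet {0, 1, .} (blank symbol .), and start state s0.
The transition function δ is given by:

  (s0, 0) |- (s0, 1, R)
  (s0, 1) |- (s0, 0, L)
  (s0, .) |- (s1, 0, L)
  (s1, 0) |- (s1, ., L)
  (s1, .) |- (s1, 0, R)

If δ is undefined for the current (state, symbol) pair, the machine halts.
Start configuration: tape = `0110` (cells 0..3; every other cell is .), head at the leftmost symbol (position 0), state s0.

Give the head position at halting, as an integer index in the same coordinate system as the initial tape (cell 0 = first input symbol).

s0 | .....[0]110   read 0 → write 1, move R, go to s0
s0 | .....1[1]10   read 1 → write 0, move L, go to s0
s0 | .....[1]010   read 1 → write 0, move L, go to s0
s0 | ....[.]0010   read . → write 0, move L, go to s1
s1 | ...[.]00010   read . → write 0, move R, go to s1
s1 | ...0[0]0010   read 0 → write ., move L, go to s1
s1 | ...[0].0010   read 0 → write ., move L, go to s1
s1 | ..[.]..0010   read . → write 0, move R, go to s1
s1 | ..0[.].0010   read . → write 0, move R, go to s1
s1 | ..00[.]0010   read . → write 0, move R, go to s1
s1 | ..000[0]010   read 0 → write ., move L, go to s1
s1 | ..00[0].010   read 0 → write ., move L, go to s1
s1 | ..0[0]..010   read 0 → write ., move L, go to s1
s1 | ..[0]...010   read 0 → write ., move L, go to s1
s1 | .[.]....010   read . → write 0, move R, go to s1
s1 | .0[.]...010   read . → write 0, move R, go to s1
s1 | .00[.]..010   read . → write 0, move R, go to s1
s1 | .000[.].010   read . → write 0, move R, go to s1
s1 | .0000[.]010   read . → write 0, move R, go to s1
s1 | .00000[0]10   read 0 → write ., move L, go to s1
s1 | .0000[0].10   read 0 → write ., move L, go to s1
s1 | .000[0]..10   read 0 → write ., move L, go to s1
s1 | .00[0]...10   read 0 → write ., move L, go to s1
s1 | .0[0]....10   read 0 → write ., move L, go to s1
s1 | .[0].....10   read 0 → write ., move L, go to s1
s1 | [.]......10   read . → write 0, move R, go to s1
s1 | 0[.].....10   read . → write 0, move R, go to s1
s1 | 00[.]....10   read . → write 0, move R, go to s1
s1 | 000[.]...10   read . → write 0, move R, go to s1
s1 | 0000[.]..10   read . → write 0, move R, go to s1
s1 | 00000[.].10   read . → write 0, move R, go to s1
s1 | 000000[.]10   read . → write 0, move R, go to s1
s1 | 0000000[1]0
At halt the head is at cell 2.

2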